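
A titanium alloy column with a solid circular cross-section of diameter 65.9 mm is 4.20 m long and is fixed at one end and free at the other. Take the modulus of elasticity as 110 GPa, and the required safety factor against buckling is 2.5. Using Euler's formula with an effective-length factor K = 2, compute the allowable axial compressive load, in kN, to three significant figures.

I = πd⁴/64 = π×65.9⁴/64 = 925800 mm⁴.
Effective length L_e = KL = 2×4.20 m = 8400 mm.
Euler critical load P_cr = π²EI/L_e² = π²×110000×925800/8400² = 14240 N.
P_allow = P_cr/n = 14240/2.5 = 5698 N.

P_allow = 5.70 kN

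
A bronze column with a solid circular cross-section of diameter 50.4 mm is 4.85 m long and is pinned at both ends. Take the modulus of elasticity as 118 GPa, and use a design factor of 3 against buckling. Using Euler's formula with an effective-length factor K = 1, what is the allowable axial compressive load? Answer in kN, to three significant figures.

P_allow = 5.23 kN

I = πd⁴/64 = π×50.4⁴/64 = 316700 mm⁴.
Effective length L_e = KL = 1×4.85 m = 4850 mm.
Euler critical load P_cr = π²EI/L_e² = π²×118000×316700/4850² = 15680 N.
P_allow = P_cr/n = 15680/3 = 5227 N.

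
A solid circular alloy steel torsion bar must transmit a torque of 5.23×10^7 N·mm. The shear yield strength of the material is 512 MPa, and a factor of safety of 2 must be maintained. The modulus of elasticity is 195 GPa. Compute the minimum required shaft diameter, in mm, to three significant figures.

Allowable shear stress τ_allow = 512/2 = 256.0 MPa.
For a solid shaft τ = 16T/(πd³), so d³ = 16T/(π τ_allow) = 16×5.2300×10^7/(π×256.0) = 1.040×10^6 mm³.
d = (1.040×10^6)^(1/3) = 101.3 mm.

d = 101 mm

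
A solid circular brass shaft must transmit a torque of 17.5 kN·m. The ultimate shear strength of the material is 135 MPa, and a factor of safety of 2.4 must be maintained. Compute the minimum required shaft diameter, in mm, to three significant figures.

d = 117 mm

Allowable shear stress τ_allow = 135/2.4 = 56.25 MPa.
For a solid shaft τ = 16T/(πd³), so d³ = 16T/(π τ_allow) = 16×1.7500×10^7/(π×56.25) = 1.584×10^6 mm³.
d = (1.584×10^6)^(1/3) = 116.6 mm.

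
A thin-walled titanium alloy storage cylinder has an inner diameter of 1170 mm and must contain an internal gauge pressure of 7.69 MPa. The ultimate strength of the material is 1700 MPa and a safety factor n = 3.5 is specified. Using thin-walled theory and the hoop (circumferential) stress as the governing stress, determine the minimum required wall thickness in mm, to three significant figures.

σ_allow = 1700/3.5 = 485.7 MPa.
Hoop stress σ_h = pD/(2t), so t = pD/(2σ_allow) = 7.69×1170/(2×485.7) = 9.262 mm.

t = 9.26 mm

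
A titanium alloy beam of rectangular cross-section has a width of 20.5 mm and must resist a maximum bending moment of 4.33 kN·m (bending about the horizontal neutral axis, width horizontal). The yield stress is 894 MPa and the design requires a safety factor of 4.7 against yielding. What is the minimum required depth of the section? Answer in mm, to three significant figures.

σ_allow = 894/4.7 = 190.2 MPa.
For a rectangular section σ = 6M/(bh²), so h² = 6M/(b σ_allow) = 6×4330000/(20.5×190.2) = 6663 mm².
h = 81.62 mm.

h = 81.6 mm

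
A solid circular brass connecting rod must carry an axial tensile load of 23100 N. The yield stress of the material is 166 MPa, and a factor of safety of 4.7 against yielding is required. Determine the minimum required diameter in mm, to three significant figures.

d = 28.9 mm

Allowable stress σ_allow = 166/4.7 = 35.32 MPa.
Required area A = F/σ_allow = 23100/35.32 = 654.0 mm².
A = πd²/4 → d = √(4A/π) = 28.86 mm.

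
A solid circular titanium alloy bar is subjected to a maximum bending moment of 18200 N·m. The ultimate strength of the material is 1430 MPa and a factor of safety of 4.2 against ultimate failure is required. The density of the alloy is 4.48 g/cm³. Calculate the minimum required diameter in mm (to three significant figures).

d = 81.7 mm

σ_allow = 1430/4.2 = 340.5 MPa.
For a solid circular section σ = 32M/(πd³), so d³ = 32M/(π σ_allow) = 32×1.8200×10^7/(π×340.5) = 544500 mm³.
d = 81.66 mm.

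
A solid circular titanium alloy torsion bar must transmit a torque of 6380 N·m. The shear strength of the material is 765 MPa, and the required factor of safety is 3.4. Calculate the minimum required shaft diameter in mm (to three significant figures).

Allowable shear stress τ_allow = 765/3.4 = 225.0 MPa.
For a solid shaft τ = 16T/(πd³), so d³ = 16T/(π τ_allow) = 16×6380000/(π×225.0) = 144400 mm³.
d = (144400)^(1/3) = 52.46 mm.

d = 52.5 mm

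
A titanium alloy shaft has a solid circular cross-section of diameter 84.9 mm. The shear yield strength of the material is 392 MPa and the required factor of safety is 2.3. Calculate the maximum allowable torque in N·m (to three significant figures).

τ_allow = 392/2.3 = 170.4 MPa.
For a solid shaft T_allow = τ_allow·πd³/16; πd³/16 = π×84.9³/16 = 120200 mm³.
T_allow = 170.4×120200 = 2.048×10^7 N·mm = 20480 N·m.

T_allow = 20500 N·m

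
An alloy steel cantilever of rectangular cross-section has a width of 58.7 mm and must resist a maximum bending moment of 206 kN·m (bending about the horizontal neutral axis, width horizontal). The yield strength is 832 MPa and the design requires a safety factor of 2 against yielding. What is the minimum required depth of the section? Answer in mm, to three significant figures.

σ_allow = 832/2 = 416.0 MPa.
For a rectangular section σ = 6M/(bh²), so h² = 6M/(b σ_allow) = 6×2.0600×10^8/(58.7×416.0) = 50620 mm².
h = 225.0 mm.

h = 225 mm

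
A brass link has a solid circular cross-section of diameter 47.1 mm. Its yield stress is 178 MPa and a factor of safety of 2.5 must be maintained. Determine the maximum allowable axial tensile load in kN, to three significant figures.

F_allow = 124 kN

σ_allow = 178/2.5 = 71.20 MPa.
A = πd²/4 = π×47.1²/4 = 1742 mm².
F_allow = σ_allow × A = 71.20×1742 = 124100 N.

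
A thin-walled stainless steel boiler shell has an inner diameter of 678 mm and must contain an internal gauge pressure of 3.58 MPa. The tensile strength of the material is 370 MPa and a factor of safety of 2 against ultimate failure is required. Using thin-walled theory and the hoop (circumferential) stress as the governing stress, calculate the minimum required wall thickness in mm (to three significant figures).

t = 6.56 mm

σ_allow = 370/2 = 185.0 MPa.
Hoop stress σ_h = pD/(2t), so t = pD/(2σ_allow) = 3.58×678/(2×185.0) = 6.560 mm.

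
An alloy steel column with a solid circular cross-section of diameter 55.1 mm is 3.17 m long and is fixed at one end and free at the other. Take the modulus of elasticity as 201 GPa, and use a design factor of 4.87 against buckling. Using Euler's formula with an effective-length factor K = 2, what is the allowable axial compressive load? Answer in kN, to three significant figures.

P_allow = 4.59 kN

I = πd⁴/64 = π×55.1⁴/64 = 452500 mm⁴.
Effective length L_e = KL = 2×3.17 m = 6340 mm.
Euler critical load P_cr = π²EI/L_e² = π²×201000×452500/6340² = 22330 N.
P_allow = P_cr/n = 22330/4.87 = 4585 N.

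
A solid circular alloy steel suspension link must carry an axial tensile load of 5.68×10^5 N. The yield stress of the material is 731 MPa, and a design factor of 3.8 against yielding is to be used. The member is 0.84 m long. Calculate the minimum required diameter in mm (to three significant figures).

Allowable stress σ_allow = 731/3.8 = 192.4 MPa.
Required area A = F/σ_allow = 568000/192.4 = 2953 mm².
A = πd²/4 → d = √(4A/π) = 61.31 mm.

d = 61.3 mm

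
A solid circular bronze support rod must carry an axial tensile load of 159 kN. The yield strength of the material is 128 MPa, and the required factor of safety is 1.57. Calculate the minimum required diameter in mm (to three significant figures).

Allowable stress σ_allow = 128/1.57 = 81.53 MPa.
Required area A = F/σ_allow = 159000/81.53 = 1950 mm².
A = πd²/4 → d = √(4A/π) = 49.83 mm.

d = 49.8 mm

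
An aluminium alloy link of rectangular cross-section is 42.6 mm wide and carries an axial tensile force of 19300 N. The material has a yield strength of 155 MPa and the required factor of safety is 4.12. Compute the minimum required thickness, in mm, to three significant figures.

t = 12.0 mm

σ_allow = 155/4.12 = 37.62 MPa.
Required area A = F/σ_allow = 19300/37.62 = 513.0 mm².
t = A/w = 513.0/42.6 = 12.04 mm.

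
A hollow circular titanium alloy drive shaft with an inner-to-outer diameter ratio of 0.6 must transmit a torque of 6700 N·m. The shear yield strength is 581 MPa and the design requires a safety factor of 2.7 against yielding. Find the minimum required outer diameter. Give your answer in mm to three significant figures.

d_o = 56.7 mm

τ_allow = 581/2.7 = 215.2 MPa.
For a hollow shaft τ = 16T/[πd_o³(1−k⁴)] with k = 0.6, so 1−k⁴ = 0.8704.
d_o³ = 16T/[π τ_allow (1−k⁴)] = 16×6700000/(π×215.2×0.8704) = 182200 mm³.
d_o = 56.69 mm.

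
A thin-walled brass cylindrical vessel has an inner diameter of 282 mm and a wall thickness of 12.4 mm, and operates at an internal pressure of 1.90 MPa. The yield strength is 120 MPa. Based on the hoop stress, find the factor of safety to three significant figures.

σ_h = pD/(2t) = 1.90×282/(2×12.4) = 21.60 MPa.
n = 120/21.60 = 5.554.

n = 5.55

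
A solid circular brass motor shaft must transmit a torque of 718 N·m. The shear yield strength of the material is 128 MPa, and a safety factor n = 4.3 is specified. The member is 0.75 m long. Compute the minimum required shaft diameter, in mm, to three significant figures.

d = 49.7 mm

Allowable shear stress τ_allow = 128/4.3 = 29.77 MPa.
For a solid shaft τ = 16T/(πd³), so d³ = 16T/(π τ_allow) = 16×718000/(π×29.77) = 122800 mm³.
d = (122800)^(1/3) = 49.71 mm.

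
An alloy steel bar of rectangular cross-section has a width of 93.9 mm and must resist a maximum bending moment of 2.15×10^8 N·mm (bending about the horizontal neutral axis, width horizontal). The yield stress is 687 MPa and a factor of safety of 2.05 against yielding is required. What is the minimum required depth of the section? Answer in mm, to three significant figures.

h = 202 mm

σ_allow = 687/2.05 = 335.1 MPa.
For a rectangular section σ = 6M/(bh²), so h² = 6M/(b σ_allow) = 6×2.1500×10^8/(93.9×335.1) = 40990 mm².
h = 202.5 mm.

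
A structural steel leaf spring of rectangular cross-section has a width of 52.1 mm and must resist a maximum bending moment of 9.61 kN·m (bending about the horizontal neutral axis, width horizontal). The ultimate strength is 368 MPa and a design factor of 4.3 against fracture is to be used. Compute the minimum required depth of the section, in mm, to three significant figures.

h = 114 mm

σ_allow = 368/4.3 = 85.58 MPa.
For a rectangular section σ = 6M/(bh²), so h² = 6M/(b σ_allow) = 6×9610000/(52.1×85.58) = 12930 mm².
h = 113.7 mm.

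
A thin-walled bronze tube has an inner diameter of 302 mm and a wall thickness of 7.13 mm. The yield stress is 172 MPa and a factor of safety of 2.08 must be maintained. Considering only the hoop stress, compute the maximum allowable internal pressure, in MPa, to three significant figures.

p_allow = 3.90 MPa

σ_allow = 172/2.08 = 82.69 MPa.
σ_h = pD/(2t) → p_allow = 2σ_allow t/D = 2×82.69×7.13/302 = 3.905 MPa.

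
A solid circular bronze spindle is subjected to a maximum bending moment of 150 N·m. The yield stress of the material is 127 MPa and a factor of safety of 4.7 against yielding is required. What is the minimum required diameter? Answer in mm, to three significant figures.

d = 38.4 mm

σ_allow = 127/4.7 = 27.02 MPa.
For a solid circular section σ = 32M/(πd³), so d³ = 32M/(π σ_allow) = 32×150000/(π×27.02) = 56540 mm³.
d = 38.38 mm.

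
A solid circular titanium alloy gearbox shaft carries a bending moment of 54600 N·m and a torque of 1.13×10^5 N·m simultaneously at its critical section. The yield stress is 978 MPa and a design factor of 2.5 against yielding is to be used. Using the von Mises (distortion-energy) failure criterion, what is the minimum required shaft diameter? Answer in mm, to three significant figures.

d = 143 mm

σ_allow = σ_y/n = 978/2.5 = 391.2 MPa.
For a solid shaft σ_b = 32M/(πd³) and τ = 16T/(πd³), so the von Mises stress is σ' = (16/πd³)·√(4M²+3T²).
√(4M²+3T²) = √(4×(5.460×10^7)² + 3×(1.130×10^8)²) = 2.241×10^8 N·mm.
d³ = 16×2.241×10^8/(π×391.2) = 2.918×10^6 mm³.
d = 142.9 mm.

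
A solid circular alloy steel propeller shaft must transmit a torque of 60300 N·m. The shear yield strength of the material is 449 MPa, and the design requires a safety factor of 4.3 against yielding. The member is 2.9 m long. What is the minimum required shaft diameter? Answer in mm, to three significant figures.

d = 143 mm

Allowable shear stress τ_allow = 449/4.3 = 104.4 MPa.
For a solid shaft τ = 16T/(πd³), so d³ = 16T/(π τ_allow) = 16×6.0300×10^7/(π×104.4) = 2.941×10^6 mm³.
d = (2.941×10^6)^(1/3) = 143.3 mm.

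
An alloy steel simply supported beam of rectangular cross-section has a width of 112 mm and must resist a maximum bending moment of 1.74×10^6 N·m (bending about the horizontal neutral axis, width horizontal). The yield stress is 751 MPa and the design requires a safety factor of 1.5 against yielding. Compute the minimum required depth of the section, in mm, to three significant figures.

h = 431 mm

σ_allow = 751/1.5 = 500.7 MPa.
For a rectangular section σ = 6M/(bh²), so h² = 6M/(b σ_allow) = 6×1.7400×10^9/(112×500.7) = 186200 mm².
h = 431.5 mm.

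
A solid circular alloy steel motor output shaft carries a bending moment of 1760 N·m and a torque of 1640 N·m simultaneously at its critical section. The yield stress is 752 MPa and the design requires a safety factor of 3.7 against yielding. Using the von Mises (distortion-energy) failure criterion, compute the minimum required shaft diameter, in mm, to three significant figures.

σ_allow = σ_y/n = 752/3.7 = 203.2 MPa.
For a solid shaft σ_b = 32M/(πd³) and τ = 16T/(πd³), so the von Mises stress is σ' = (16/πd³)·√(4M²+3T²).
√(4M²+3T²) = √(4×(1.760×10^6)² + 3×(1.640×10^6)²) = 4.523×10^6 N·mm.
d³ = 16×4.523×10^6/(π×203.2) = 113300 mm³.
d = 48.39 mm.

d = 48.4 mm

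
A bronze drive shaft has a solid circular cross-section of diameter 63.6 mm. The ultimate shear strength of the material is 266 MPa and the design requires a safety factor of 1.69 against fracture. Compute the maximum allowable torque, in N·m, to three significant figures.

T_allow = 7950 N·m

τ_allow = 266/1.69 = 157.4 MPa.
For a solid shaft T_allow = τ_allow·πd³/16; πd³/16 = π×63.6³/16 = 50510 mm³.
T_allow = 157.4×50510 = 7.951×10^6 N·mm = 7951 N·m.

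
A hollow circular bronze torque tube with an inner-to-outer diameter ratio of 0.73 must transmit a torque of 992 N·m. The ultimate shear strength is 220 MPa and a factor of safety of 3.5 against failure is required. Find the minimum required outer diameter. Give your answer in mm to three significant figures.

d_o = 48.2 mm

τ_allow = 220/3.5 = 62.86 MPa.
For a hollow shaft τ = 16T/[πd_o³(1−k⁴)] with k = 0.73, so 1−k⁴ = 0.7160.
d_o³ = 16T/[π τ_allow (1−k⁴)] = 16×992000/(π×62.86×0.7160) = 112300 mm³.
d_o = 48.24 mm.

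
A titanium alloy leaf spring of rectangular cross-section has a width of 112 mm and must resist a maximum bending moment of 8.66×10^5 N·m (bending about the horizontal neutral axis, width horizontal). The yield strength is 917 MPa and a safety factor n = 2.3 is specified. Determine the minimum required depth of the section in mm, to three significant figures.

h = 341 mm

σ_allow = 917/2.3 = 398.7 MPa.
For a rectangular section σ = 6M/(bh²), so h² = 6M/(b σ_allow) = 6×8.6600×10^8/(112×398.7) = 116400 mm².
h = 341.1 mm.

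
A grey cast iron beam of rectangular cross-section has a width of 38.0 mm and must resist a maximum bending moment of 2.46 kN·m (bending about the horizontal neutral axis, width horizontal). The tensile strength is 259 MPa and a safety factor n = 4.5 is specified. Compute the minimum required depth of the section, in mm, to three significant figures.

h = 82.2 mm

σ_allow = 259/4.5 = 57.56 MPa.
For a rectangular section σ = 6M/(bh²), so h² = 6M/(b σ_allow) = 6×2460000/(38.0×57.56) = 6749 mm².
h = 82.15 mm.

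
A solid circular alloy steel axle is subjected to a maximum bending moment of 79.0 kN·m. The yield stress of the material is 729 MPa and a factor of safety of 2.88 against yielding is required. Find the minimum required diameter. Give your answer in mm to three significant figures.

σ_allow = 729/2.88 = 253.1 MPa.
For a solid circular section σ = 32M/(πd³), so d³ = 32M/(π σ_allow) = 32×7.9000×10^7/(π×253.1) = 3.179×10^6 mm³.
d = 147.0 mm.

d = 147 mm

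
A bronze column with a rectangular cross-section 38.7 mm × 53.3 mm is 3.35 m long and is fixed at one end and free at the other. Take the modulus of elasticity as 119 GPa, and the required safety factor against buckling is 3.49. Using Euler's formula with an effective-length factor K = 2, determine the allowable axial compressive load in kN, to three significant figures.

P_allow = 1.93 kN

Buckling occurs about the weak axis: I_min = h·b³/12 = 53.3×38.7³/12 = 257400 mm⁴ (b = 38.7 mm is the smaller dimension).
Effective length L_e = KL = 2×3.35 m = 6700 mm.
Euler critical load P_cr = π²EI/L_e² = π²×119000×257400/6700² = 6736 N.
P_allow = P_cr/n = 6736/3.49 = 1930 N.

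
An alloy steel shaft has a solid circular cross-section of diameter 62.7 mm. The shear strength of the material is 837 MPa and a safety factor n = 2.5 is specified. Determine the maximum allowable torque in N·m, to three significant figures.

τ_allow = 837/2.5 = 334.8 MPa.
For a solid shaft T_allow = τ_allow·πd³/16; πd³/16 = π×62.7³/16 = 48400 mm³.
T_allow = 334.8×48400 = 1.620×10^7 N·mm = 16200 N·m.

T_allow = 16200 N·m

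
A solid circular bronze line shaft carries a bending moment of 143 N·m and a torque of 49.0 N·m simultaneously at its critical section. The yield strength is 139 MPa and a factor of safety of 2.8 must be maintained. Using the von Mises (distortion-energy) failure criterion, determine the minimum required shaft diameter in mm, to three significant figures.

d = 31.3 mm

σ_allow = σ_y/n = 139/2.8 = 49.64 MPa.
For a solid shaft σ_b = 32M/(πd³) and τ = 16T/(πd³), so the von Mises stress is σ' = (16/πd³)·√(4M²+3T²).
√(4M²+3T²) = √(4×(143000)² + 3×(49000)²) = 298300 N·mm.
d³ = 16×298300/(π×49.64) = 30610 mm³.
d = 31.28 mm.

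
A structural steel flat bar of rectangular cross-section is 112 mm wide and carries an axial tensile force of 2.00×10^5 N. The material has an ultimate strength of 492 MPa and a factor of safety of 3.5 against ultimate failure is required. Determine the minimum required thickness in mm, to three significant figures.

t = 12.7 mm

σ_allow = 492/3.5 = 140.6 MPa.
Required area A = F/σ_allow = 200000/140.6 = 1423 mm².
t = A/w = 1423/112 = 12.70 mm.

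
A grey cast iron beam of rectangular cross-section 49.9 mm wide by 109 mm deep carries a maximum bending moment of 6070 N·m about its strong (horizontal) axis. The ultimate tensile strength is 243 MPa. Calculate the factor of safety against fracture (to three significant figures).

n = 3.96

Section modulus S = bh²/6 = 49.9×109²/6 = 98810 mm³.
σ = M/S = 6070000/98810 = 61.43 MPa.
n = 243/61.43 = 3.956.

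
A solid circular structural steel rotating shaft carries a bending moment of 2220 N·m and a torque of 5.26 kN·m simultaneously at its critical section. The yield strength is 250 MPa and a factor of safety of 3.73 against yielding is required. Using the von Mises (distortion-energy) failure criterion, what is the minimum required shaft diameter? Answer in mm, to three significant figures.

σ_allow = σ_y/n = 250/3.73 = 67.02 MPa.
For a solid shaft σ_b = 32M/(πd³) and τ = 16T/(πd³), so the von Mises stress is σ' = (16/πd³)·√(4M²+3T²).
√(4M²+3T²) = √(4×(2.220×10^6)² + 3×(5.260×10^6)²) = 1.013×10^7 N·mm.
d³ = 16×1.013×10^7/(π×67.02) = 770100 mm³.
d = 91.66 mm.

d = 91.7 mm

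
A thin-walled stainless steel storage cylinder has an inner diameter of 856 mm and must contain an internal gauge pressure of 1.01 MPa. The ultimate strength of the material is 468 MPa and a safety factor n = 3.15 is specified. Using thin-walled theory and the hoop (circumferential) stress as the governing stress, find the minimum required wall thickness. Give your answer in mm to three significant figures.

σ_allow = 468/3.15 = 148.6 MPa.
Hoop stress σ_h = pD/(2t), so t = pD/(2σ_allow) = 1.01×856/(2×148.6) = 2.910 mm.

t = 2.91 mm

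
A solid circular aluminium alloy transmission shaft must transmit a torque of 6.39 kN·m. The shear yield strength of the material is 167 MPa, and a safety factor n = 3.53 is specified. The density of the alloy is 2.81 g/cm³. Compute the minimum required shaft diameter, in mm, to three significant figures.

Allowable shear stress τ_allow = 167/3.53 = 47.31 MPa.
For a solid shaft τ = 16T/(πd³), so d³ = 16T/(π τ_allow) = 16×6390000/(π×47.31) = 687900 mm³.
d = (687900)^(1/3) = 88.28 mm.

d = 88.3 mm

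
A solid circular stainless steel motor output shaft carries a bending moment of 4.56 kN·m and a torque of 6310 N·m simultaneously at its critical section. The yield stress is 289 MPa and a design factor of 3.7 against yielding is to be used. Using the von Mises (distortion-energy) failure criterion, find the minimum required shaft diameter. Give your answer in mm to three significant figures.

σ_allow = σ_y/n = 289/3.7 = 78.11 MPa.
For a solid shaft σ_b = 32M/(πd³) and τ = 16T/(πd³), so the von Mises stress is σ' = (16/πd³)·√(4M²+3T²).
√(4M²+3T²) = √(4×(4.560×10^6)² + 3×(6.310×10^6)²) = 1.423×10^7 N·mm.
d³ = 16×1.423×10^7/(π×78.11) = 928100 mm³.
d = 97.55 mm.

d = 97.5 mm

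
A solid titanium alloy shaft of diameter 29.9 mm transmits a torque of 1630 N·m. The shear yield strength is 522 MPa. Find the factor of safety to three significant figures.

τ = 16T/(πd³) = 16×1630000/(π×29.9³) = 310.6 MPa.
n = τ_limit/τ = 522/310.6 = 1.681.

n = 1.68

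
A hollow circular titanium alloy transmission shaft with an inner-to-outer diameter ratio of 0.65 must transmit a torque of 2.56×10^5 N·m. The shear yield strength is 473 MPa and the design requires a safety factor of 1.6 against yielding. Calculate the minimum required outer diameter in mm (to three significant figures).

τ_allow = 473/1.6 = 295.6 MPa.
For a hollow shaft τ = 16T/[πd_o³(1−k⁴)] with k = 0.65, so 1−k⁴ = 0.8215.
d_o³ = 16T/[π τ_allow (1−k⁴)] = 16×2.5600×10^8/(π×295.6×0.8215) = 5.369×10^6 mm³.
d_o = 175.1 mm.

d_o = 175 mm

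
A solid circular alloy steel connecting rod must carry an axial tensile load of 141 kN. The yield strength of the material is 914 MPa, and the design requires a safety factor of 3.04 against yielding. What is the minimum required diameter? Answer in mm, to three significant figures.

d = 24.4 mm

Allowable stress σ_allow = 914/3.04 = 300.7 MPa.
Required area A = F/σ_allow = 141000/300.7 = 469.0 mm².
A = πd²/4 → d = √(4A/π) = 24.44 mm.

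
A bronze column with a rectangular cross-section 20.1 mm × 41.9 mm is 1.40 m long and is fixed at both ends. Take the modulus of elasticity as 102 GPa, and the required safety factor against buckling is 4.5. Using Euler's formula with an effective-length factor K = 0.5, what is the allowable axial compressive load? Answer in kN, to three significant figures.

P_allow = 12.9 kN

Buckling occurs about the weak axis: I_min = h·b³/12 = 41.9×20.1³/12 = 28350 mm⁴ (b = 20.1 mm is the smaller dimension).
Effective length L_e = KL = 0.5×1.40 m = 700.0 mm.
Euler critical load P_cr = π²EI/L_e² = π²×102000×28350/700.0² = 58250 N.
P_allow = P_cr/n = 58250/4.5 = 12950 N.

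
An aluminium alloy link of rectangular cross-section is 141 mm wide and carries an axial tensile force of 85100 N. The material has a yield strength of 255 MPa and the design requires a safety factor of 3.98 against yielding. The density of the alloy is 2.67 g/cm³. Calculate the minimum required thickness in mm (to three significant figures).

t = 9.42 mm

σ_allow = 255/3.98 = 64.07 MPa.
Required area A = F/σ_allow = 85100/64.07 = 1328 mm².
t = A/w = 1328/141 = 9.420 mm.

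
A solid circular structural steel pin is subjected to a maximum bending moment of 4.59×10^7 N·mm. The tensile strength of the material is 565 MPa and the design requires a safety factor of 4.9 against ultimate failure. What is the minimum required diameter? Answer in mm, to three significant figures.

σ_allow = 565/4.9 = 115.3 MPa.
For a solid circular section σ = 32M/(πd³), so d³ = 32M/(π σ_allow) = 32×4.5900×10^7/(π×115.3) = 4.055×10^6 mm³.
d = 159.5 mm.

d = 159 mm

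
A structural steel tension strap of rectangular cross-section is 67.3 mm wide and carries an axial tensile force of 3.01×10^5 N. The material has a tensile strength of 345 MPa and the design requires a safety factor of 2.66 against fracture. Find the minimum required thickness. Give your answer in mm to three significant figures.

σ_allow = 345/2.66 = 129.7 MPa.
Required area A = F/σ_allow = 301000/129.7 = 2321 mm².
t = A/w = 2321/67.3 = 34.48 mm.

t = 34.5 mm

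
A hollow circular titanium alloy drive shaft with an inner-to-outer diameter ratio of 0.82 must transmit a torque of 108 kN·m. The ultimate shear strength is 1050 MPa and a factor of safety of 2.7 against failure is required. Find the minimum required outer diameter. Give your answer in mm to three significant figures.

τ_allow = 1050/2.7 = 388.9 MPa.
For a hollow shaft τ = 16T/[πd_o³(1−k⁴)] with k = 0.82, so 1−k⁴ = 0.5479.
d_o³ = 16T/[π τ_allow (1−k⁴)] = 16×1.0800×10^8/(π×388.9×0.5479) = 2.582×10^6 mm³.
d_o = 137.2 mm.

d_o = 137 mm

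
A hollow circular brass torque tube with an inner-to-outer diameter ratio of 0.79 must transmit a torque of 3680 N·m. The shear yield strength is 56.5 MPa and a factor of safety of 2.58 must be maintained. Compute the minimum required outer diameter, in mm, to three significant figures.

τ_allow = 56.5/2.58 = 21.90 MPa.
For a hollow shaft τ = 16T/[πd_o³(1−k⁴)] with k = 0.79, so 1−k⁴ = 0.6105.
d_o³ = 16T/[π τ_allow (1−k⁴)] = 16×3680000/(π×21.90×0.6105) = 1.402×10^6 mm³.
d_o = 111.9 mm.

d_o = 112 mm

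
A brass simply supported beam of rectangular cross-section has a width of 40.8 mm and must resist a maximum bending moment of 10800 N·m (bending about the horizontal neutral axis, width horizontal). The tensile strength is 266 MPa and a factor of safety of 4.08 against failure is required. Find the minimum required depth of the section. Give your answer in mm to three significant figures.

h = 156 mm

σ_allow = 266/4.08 = 65.20 MPa.
For a rectangular section σ = 6M/(bh²), so h² = 6M/(b σ_allow) = 6×1.0800×10^7/(40.8×65.20) = 24360 mm².
h = 156.1 mm.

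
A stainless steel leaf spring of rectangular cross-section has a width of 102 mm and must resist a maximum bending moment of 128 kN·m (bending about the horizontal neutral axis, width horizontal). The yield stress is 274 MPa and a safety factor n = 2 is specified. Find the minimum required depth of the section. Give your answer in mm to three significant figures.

σ_allow = 274/2 = 137.0 MPa.
For a rectangular section σ = 6M/(bh²), so h² = 6M/(b σ_allow) = 6×1.2800×10^8/(102×137.0) = 54960 mm².
h = 234.4 mm.

h = 234 mm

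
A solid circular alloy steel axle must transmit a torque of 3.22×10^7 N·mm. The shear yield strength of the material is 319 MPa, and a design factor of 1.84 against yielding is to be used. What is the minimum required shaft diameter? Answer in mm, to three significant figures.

Allowable shear stress τ_allow = 319/1.84 = 173.4 MPa.
For a solid shaft τ = 16T/(πd³), so d³ = 16T/(π τ_allow) = 16×3.2200×10^7/(π×173.4) = 945900 mm³.
d = (945900)^(1/3) = 98.16 mm.

d = 98.2 mm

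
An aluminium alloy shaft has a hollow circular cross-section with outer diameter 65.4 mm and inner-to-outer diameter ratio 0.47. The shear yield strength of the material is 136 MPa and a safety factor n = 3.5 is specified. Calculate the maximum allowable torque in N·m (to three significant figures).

T_allow = 2030 N·m

τ_allow = 136/3.5 = 38.86 MPa.
For a hollow shaft T_allow = τ_allow·πd_o³(1−k⁴)/16 with 1−k⁴ = 0.9512, so πd_o³(1−k⁴)/16 = 52240 mm³.
T_allow = 38.86×52240 = 2.030×10^6 N·mm = 2030 N·m.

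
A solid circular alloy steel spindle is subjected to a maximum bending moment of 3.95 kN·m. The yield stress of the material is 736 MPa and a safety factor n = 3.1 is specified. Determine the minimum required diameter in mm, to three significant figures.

σ_allow = 736/3.1 = 237.4 MPa.
For a solid circular section σ = 32M/(πd³), so d³ = 32M/(π σ_allow) = 32×3950000/(π×237.4) = 169500 mm³.
d = 55.34 mm.

d = 55.3 mm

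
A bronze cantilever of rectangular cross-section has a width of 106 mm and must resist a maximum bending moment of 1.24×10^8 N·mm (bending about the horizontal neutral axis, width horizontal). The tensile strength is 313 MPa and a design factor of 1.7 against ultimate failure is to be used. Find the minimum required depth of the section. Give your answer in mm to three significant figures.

σ_allow = 313/1.7 = 184.1 MPa.
For a rectangular section σ = 6M/(bh²), so h² = 6M/(b σ_allow) = 6×1.2400×10^8/(106×184.1) = 38120 mm².
h = 195.2 mm.

h = 195 mm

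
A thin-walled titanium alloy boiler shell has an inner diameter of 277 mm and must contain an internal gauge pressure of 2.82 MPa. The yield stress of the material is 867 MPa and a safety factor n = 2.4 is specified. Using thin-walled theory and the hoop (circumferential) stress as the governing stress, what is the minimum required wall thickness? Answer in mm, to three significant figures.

t = 1.08 mm

σ_allow = 867/2.4 = 361.2 MPa.
Hoop stress σ_h = pD/(2t), so t = pD/(2σ_allow) = 2.82×277/(2×361.2) = 1.081 mm.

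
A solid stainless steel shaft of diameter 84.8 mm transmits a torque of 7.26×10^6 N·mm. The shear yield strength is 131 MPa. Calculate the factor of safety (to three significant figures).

τ = 16T/(πd³) = 16×7260000/(π×84.8³) = 60.63 MPa.
n = τ_limit/τ = 131/60.63 = 2.160.

n = 2.16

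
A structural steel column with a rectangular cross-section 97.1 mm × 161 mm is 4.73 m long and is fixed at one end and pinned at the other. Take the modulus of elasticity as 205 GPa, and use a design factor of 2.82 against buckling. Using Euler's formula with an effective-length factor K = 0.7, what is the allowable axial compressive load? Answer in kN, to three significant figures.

Buckling occurs about the weak axis: I_min = h·b³/12 = 161×97.1³/12 = 1.228×10^7 mm⁴ (b = 97.1 mm is the smaller dimension).
Effective length L_e = KL = 0.7×4.73 m = 3311 mm.
Euler critical load P_cr = π²EI/L_e² = π²×205000×1.228×10^7/3311² = 2.267×10^6 N.
P_allow = P_cr/n = 2.267×10^6/2.82 = 803900 N.

P_allow = 804 kN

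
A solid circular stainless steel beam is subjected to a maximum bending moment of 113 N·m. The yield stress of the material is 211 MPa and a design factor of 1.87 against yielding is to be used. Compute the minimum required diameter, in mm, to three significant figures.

σ_allow = 211/1.87 = 112.8 MPa.
For a solid circular section σ = 32M/(πd³), so d³ = 32M/(π σ_allow) = 32×113000/(π×112.8) = 10200 mm³.
d = 21.69 mm.

d = 21.7 mm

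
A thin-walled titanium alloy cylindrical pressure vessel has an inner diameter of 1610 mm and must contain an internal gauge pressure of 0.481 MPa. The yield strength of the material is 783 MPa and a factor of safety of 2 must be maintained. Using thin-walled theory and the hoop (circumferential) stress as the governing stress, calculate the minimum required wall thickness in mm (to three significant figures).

σ_allow = 783/2 = 391.5 MPa.
Hoop stress σ_h = pD/(2t), so t = pD/(2σ_allow) = 0.481×1610/(2×391.5) = 0.9890 mm.

t = 0.989 mm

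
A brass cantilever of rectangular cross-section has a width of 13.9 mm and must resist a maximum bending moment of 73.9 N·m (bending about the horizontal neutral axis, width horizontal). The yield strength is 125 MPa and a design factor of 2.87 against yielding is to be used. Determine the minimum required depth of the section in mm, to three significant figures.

h = 27.1 mm

σ_allow = 125/2.87 = 43.55 MPa.
For a rectangular section σ = 6M/(bh²), so h² = 6M/(b σ_allow) = 6×73900/(13.9×43.55) = 732.4 mm².
h = 27.06 mm.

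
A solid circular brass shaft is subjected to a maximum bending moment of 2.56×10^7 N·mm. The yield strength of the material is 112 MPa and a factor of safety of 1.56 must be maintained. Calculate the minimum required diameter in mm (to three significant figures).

d = 154 mm

σ_allow = 112/1.56 = 71.79 MPa.
For a solid circular section σ = 32M/(πd³), so d³ = 32M/(π σ_allow) = 32×2.5600×10^7/(π×71.79) = 3.632×10^6 mm³.
d = 153.7 mm.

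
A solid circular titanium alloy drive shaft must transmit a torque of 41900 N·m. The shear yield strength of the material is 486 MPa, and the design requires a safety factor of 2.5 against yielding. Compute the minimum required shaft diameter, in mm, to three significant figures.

Allowable shear stress τ_allow = 486/2.5 = 194.4 MPa.
For a solid shaft τ = 16T/(πd³), so d³ = 16T/(π τ_allow) = 16×4.1900×10^7/(π×194.4) = 1.098×10^6 mm³.
d = (1.098×10^6)^(1/3) = 103.2 mm.

d = 103 mm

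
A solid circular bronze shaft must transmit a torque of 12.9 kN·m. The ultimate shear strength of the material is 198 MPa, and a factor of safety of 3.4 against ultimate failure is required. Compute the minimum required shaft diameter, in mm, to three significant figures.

d = 104 mm

Allowable shear stress τ_allow = 198/3.4 = 58.24 MPa.
For a solid shaft τ = 16T/(πd³), so d³ = 16T/(π τ_allow) = 16×1.2900×10^7/(π×58.24) = 1.128×10^6 mm³.
d = (1.128×10^6)^(1/3) = 104.1 mm.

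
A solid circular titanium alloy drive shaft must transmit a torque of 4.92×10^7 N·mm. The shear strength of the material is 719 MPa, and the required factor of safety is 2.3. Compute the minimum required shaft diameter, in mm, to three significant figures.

Allowable shear stress τ_allow = 719/2.3 = 312.6 MPa.
For a solid shaft τ = 16T/(πd³), so d³ = 16T/(π τ_allow) = 16×4.9200×10^7/(π×312.6) = 801600 mm³.
d = (801600)^(1/3) = 92.89 mm.

d = 92.9 mm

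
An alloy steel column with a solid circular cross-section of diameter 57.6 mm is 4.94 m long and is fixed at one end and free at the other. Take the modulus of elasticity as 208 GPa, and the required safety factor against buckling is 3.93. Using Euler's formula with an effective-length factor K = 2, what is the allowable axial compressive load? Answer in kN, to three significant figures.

I = πd⁴/64 = π×57.6⁴/64 = 540300 mm⁴.
Effective length L_e = KL = 2×4.94 m = 9880 mm.
Euler critical load P_cr = π²EI/L_e² = π²×208000×540300/9880² = 11360 N.
P_allow = P_cr/n = 11360/3.93 = 2891 N.

P_allow = 2.89 kN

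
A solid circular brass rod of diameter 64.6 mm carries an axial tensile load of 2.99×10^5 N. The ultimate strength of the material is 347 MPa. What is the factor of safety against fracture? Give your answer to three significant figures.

A = πd²/4 = 3278 mm².
σ = F/A = 299000/3278 = 91.23 MPa.
n = 347/91.23 = 3.804.

n = 3.80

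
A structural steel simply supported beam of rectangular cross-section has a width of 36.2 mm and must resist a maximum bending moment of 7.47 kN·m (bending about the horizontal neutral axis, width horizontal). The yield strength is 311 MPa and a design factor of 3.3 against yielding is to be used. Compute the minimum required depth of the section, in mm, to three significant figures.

σ_allow = 311/3.3 = 94.24 MPa.
For a rectangular section σ = 6M/(bh²), so h² = 6M/(b σ_allow) = 6×7470000/(36.2×94.24) = 13140 mm².
h = 114.6 mm.

h = 115 mm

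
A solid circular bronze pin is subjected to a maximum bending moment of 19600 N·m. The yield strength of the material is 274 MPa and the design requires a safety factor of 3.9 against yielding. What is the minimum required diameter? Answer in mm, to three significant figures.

σ_allow = 274/3.9 = 70.26 MPa.
For a solid circular section σ = 32M/(πd³), so d³ = 32M/(π σ_allow) = 32×1.9600×10^7/(π×70.26) = 2.842×10^6 mm³.
d = 141.6 mm.

d = 142 mm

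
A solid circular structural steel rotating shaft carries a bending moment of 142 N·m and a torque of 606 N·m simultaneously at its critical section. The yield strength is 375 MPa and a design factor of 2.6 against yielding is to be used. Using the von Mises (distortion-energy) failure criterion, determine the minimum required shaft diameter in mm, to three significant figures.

d = 33.7 mm

σ_allow = σ_y/n = 375/2.6 = 144.2 MPa.
For a solid shaft σ_b = 32M/(πd³) and τ = 16T/(πd³), so the von Mises stress is σ' = (16/πd³)·√(4M²+3T²).
√(4M²+3T²) = √(4×(142000)² + 3×(606000)²) = 1.087×10^6 N·mm.
d³ = 16×1.087×10^6/(π×144.2) = 38400 mm³.
d = 33.74 mm.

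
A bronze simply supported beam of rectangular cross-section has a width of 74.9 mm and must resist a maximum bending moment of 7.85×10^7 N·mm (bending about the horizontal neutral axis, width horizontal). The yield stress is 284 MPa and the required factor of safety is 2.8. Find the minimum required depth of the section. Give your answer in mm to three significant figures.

σ_allow = 284/2.8 = 101.4 MPa.
For a rectangular section σ = 6M/(bh²), so h² = 6M/(b σ_allow) = 6×7.8500×10^7/(74.9×101.4) = 62000 mm².
h = 249.0 mm.

h = 249 mm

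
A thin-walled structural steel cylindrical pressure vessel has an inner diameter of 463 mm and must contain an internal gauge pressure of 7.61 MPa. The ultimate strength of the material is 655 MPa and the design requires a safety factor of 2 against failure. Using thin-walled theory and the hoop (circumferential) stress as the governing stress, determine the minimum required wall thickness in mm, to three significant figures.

σ_allow = 655/2 = 327.5 MPa.
Hoop stress σ_h = pD/(2t), so t = pD/(2σ_allow) = 7.61×463/(2×327.5) = 5.379 mm.

t = 5.38 mm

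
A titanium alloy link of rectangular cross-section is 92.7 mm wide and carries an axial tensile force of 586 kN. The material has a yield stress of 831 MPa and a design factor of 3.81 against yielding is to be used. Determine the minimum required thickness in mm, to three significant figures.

σ_allow = 831/3.81 = 218.1 MPa.
Required area A = F/σ_allow = 586000/218.1 = 2687 mm².
t = A/w = 2687/92.7 = 28.98 mm.

t = 29.0 mm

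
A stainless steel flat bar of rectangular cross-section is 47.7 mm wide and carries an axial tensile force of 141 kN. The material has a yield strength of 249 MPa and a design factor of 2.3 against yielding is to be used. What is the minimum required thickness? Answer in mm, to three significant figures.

σ_allow = 249/2.3 = 108.3 MPa.
Required area A = F/σ_allow = 141000/108.3 = 1302 mm².
t = A/w = 1302/47.7 = 27.30 mm.

t = 27.3 mm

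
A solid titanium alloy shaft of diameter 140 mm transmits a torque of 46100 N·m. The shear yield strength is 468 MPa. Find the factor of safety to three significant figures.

n = 5.47

τ = 16T/(πd³) = 16×4.6100×10^7/(π×140³) = 85.56 MPa.
n = τ_limit/τ = 468/85.56 = 5.470.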